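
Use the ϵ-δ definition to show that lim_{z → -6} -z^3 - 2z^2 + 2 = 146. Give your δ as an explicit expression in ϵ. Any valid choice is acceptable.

Suppose ϵ > 0. We want δ > 0 such that 0 < |z + 6| < δ implies |(-z^3 - 2z^2 + 2) − 146| < ϵ.
(-z^3 - 2z^2 + 2) − 146 = -z^3 - 2z^2 - 144 = (z + 6)(-z^2 + 4z - 24).
So |(-z^3 - 2z^2 + 2) − 146| = |z + 6|·|-z^2 + 4z - 24|.
Assume first that |z + 6| < 2, so |z| < 8. Then |-z^2 + 4z - 24| ≤ 8^2 + 4·8 + 24 = 120.
Hence |(-z^3 - 2z^2 + 2) − 146| ≤ 120|z + 6| < ϵ provided |z + 6| < ϵ/120.
Take δ = min(2, ϵ/120). Then 0 < |z + 6| < δ gives both |z + 6| < 2 and |z + 6| < ϵ/120, so |(-z^3 - 2z^2 + 2) − 146| < ϵ.

δ = min(2, ϵ/120)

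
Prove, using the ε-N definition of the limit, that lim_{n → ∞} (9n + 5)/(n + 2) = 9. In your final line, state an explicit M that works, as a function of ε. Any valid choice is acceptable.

M = 13/ε

Fix ε > 0. For n ≥ 1, |(9n + 5)/(n + 2) − 9| = |-13|/((n + 2)) = 13/((n + 2)).
Since n + 2 ≥ n for n ≥ 1, this is ≤ 13/(n) = 13/n.
So |(9n + 5)/(n + 2) − 9| < ε whenever n > 13/ε.
Take M = 13/ε. If n > M then |(9n + 5)/(n + 2) − 9| ≤ 13/n < ε.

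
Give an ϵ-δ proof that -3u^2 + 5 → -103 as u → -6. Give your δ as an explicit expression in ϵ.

Let ϵ > 0. We want δ > 0 such that 0 < |u + 6| < δ implies |(-3u^2 + 5) + 103| < ϵ.
(-3u^2 + 5) + 103 = -3u^2 + 108 = (u + 6)(-3u + 18).
So |(-3u^2 + 5) + 103| = |u + 6|·|-3u + 18|.
Assume first that |u + 6| < 1, so |u| < 7. Then |-3u + 18| ≤ 3·7 + 18 = 39.
Hence |(-3u^2 + 5) + 103| ≤ 39|u + 6| < ϵ provided |u + 6| < ϵ/39.
Take δ = min(1, ϵ/39). Then 0 < |u + 6| < δ gives both |u + 6| < 1 and |u + 6| < ϵ/39, so |(-3u^2 + 5) + 103| < ϵ.

δ = min(1, ϵ/39)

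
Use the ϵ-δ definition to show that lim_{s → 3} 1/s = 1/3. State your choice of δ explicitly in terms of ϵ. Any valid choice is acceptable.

δ = min(3/2, (9/2)ϵ)

Suppose ϵ > 0. We seek δ > 0 such that 0 < |s − 3| < δ implies |1/s − (1/3)| < ϵ.
|1/s − (1/3)| = |3 − s|/(3·|s|) = |s − 3|/(3|s|).
Require δ ≤ 3/2 so that |s| > 3 − 3/2 = 3/2, hence 3|s| > 9/2.
Then |1/s − (1/3)| < |s − 3|/(9/2), which is < ϵ when |s − 3| < (9/2)ϵ.
Take δ = min(3/2, (9/2)ϵ). Then 0 < |s − 3| < δ gives both |s − 3| < 3/2 and |s − 3| < (9/2)ϵ, so |1/s − (1/3)| < ϵ.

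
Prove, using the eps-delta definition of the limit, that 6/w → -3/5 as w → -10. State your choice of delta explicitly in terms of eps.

delta = min(5, (25/3)eps)

Let eps > 0 be given. We seek delta > 0 such that 0 < |w + 10| < delta implies |6/w + 3/5| < eps.
|6/w + 3/5| = 6·|-10 − w|/(10·|w|) = 6|w + 10|/(10|w|).
Restrict delta ≤ 5. Then |w + 10| < 5 gives |w| > 5, so 10|w| > 50.
Then |6/w + 3/5| < 6|w + 10|/50, which is < eps when |w + 10| < (25/3)eps.
Take delta = min(5, (25/3)eps). Then 0 < |w + 10| < delta gives both |w + 10| < 5 and |w + 10| < (25/3)eps, so |6/w + 3/5| < eps.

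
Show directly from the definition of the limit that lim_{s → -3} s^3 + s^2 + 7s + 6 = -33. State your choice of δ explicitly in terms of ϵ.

Let ϵ > 0. We want δ > 0 such that 0 < |s + 3| < δ implies |(s^3 + s^2 + 7s + 6) + 33| < ϵ.
(s^3 + s^2 + 7s + 6) + 33 = s^3 + s^2 + 7s + 39 = (s + 3)(s^2 - 2s + 13).
So |(s^3 + s^2 + 7s + 6) + 33| = |s + 3|·|s^2 - 2s + 13|.
Require δ ≤ 1. Then |s + 3| < 1 gives |s| < 4, and by the triangle inequality |s^2 - 2s + 13| ≤ 4^2 + 2·4 + 13 = 37.
Hence |(s^3 + s^2 + 7s + 6) + 33| ≤ 37|s + 3| < ϵ provided |s + 3| < ϵ/37.
Take δ = min(1, ϵ/37). Then 0 < |s + 3| < δ gives both |s + 3| < 1 and |s + 3| < ϵ/37, so |(s^3 + s^2 + 7s + 6) + 33| < ϵ.

δ = min(1, ϵ/37)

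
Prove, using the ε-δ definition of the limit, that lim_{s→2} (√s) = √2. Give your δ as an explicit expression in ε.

Suppose ε > 0. We want δ > 0 such that 0 < |s − 2| < δ implies |√s − √2| < ε.
Rationalise: √s − √2 = (s − 2)/(√s + √2), so |√s − √2| = |s − 2|/(√s + √2).
Restrict δ ≤ 2 so that |s − 2| < 2 forces s > 0, and then √s + √2 > √2.
Hence |√s − √2| < |s − 2|/√2, which is < ε once |s − 2| < √2·ε.
Take δ = min(2, √2·ε). If 0 < |s − 2| < δ then s > 0 and |√s − √2| < |s − 2|/√2 < ε.

δ = min(2, √2·ε)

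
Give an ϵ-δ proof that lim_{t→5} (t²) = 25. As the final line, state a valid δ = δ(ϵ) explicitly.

δ = min(2, ϵ/12)

Fix ϵ > 0. We seek δ > 0 with 0 < |t − 5| < δ ⇒ |t² − 25| < ϵ.
Factor: t² − 25 = (t − 5)(t + 5), so |t² − 25| = |t − 5|·|t + 5|.
Impose δ ≤ 2 so that |t| < 7; then |t + 5| ≤ 12.
Hence |t² − 25| ≤ 12|t − 5|, which is < ϵ once |t − 5| < ϵ/12.
Take δ = min(2, ϵ/12). If 0 < |t − 5| < δ then both bounds hold and |t² − 25| ≤ 12|t − 5| < 12·(ϵ/12) = ϵ.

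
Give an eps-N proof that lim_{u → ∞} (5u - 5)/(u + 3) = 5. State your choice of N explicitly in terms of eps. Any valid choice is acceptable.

Let eps > 0 be given. We seek N > 0 such that u > N implies |(5u - 5)/(u + 3) − 5| < eps.
(5u - 5)/(u + 3) − 5 = ((5u - 5) − 5(u + 3)) / ((u + 3)) = -20/((u + 3)).
For u > 0 we have u + 3 > u, so |(5u - 5)/(u + 3) − 5| = 20/((u + 3)) < 20/(u) = 20/u.
Thus |(5u - 5)/(u + 3) − 5| < eps whenever u > 20/eps.
Take N = 20/eps. If u > N then |(5u - 5)/(u + 3) − 5| < 20/u < eps.

N = 20/eps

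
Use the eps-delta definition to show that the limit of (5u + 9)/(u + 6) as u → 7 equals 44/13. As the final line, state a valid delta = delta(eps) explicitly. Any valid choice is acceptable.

delta = min(13/2, (169/42)eps)

Let eps > 0 be given. We want delta > 0 with 0 < |u − 7| < delta ⇒ |(5u + 9)/(u + 6) − (44/13)| < eps.
Combining over a common denominator, (5u + 9)/(u + 6) − (44/13) = [(5u + 9)·13 − 44·(u + 6)] / [13·(u + 6)] = 21(u − 7) / (13(u + 6)).
So |(5u + 9)/(u + 6) − (44/13)| = 21|u − 7| / (13·|u + 6|).
Restrict delta ≤ 13/2. Then |u − 7| < 13/2 gives |u + 6| = |(u − 7) + 13| ≥ 13 − 13/2 = 13/2.
Hence |(5u + 9)/(u + 6) − (44/13)| < 21|u − 7|/(13·(13/2)) = (42/169)|u − 7|, which is < eps once |u − 7| < (169/42)eps.
Take delta = min(13/2, (169/42)eps). Then 0 < |u − 7| < delta forces both bounds, so |(5u + 9)/(u + 6) − (44/13)| < eps.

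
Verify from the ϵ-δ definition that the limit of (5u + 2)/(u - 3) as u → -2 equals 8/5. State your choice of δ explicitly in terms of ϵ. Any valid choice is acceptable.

Let ϵ > 0. We want δ > 0 with 0 < |u + 2| < δ ⇒ |(5u + 2)/(u - 3) − (8/5)| < ϵ.
Combining over a common denominator, (5u + 2)/(u - 3) − (8/5) = [(5u + 2)·(-5) − (-8)·(u - 3)] / [(-5)·(u - 3)] = -17(u + 2) / ((-5)(u - 3)).
So |(5u + 2)/(u - 3) − (8/5)| = 17|u + 2| / (5·|u − 3|).
Restrict δ ≤ 5/2. Then |u + 2| < 5/2 gives |u − 3| = |(u + 2) + (-5)| ≥ 5 − 5/2 = 5/2.
Hence |(5u + 2)/(u - 3) − (8/5)| < 17|u + 2|/(5·(5/2)) = (34/25)|u + 2|, which is < ϵ once |u + 2| < (25/34)ϵ.
Take δ = min(5/2, (25/34)ϵ). Then 0 < |u + 2| < δ forces both bounds, so |(5u + 2)/(u - 3) − (8/5)| < ϵ.

δ = min(5/2, (25/34)ϵ)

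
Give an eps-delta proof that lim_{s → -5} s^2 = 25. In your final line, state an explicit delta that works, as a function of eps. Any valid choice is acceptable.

Let eps > 0. We seek delta > 0 with 0 < |s + 5| < delta ⇒ |s^2 − 25| < eps.
Factor: s^2 − 25 = (s + 5)(s - 5), so |s^2 − 25| = |s + 5|·|s - 5|.
Restrict delta ≤ 1. Then |s + 5| < 1 gives |s| < 6, so by the triangle inequality |s - 5| ≤ 6 + 5 = 11.
Hence |s^2 − 25| ≤ 11|s + 5|, which is < eps once |s + 5| < eps/11.
Take delta = min(1, eps/11). If 0 < |s + 5| < delta then both bounds hold and |s^2 − 25| ≤ 11|s + 5| < 11·(eps/11) = eps.

delta = min(1, eps/11)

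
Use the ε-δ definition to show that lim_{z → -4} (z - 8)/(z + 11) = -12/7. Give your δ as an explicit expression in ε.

δ = min(7/2, (49/38)ε)

Let ε > 0. We want δ > 0 with 0 < |z + 4| < δ ⇒ |(z - 8)/(z + 11) + 12/7| < ε.
Combining over a common denominator, (z - 8)/(z + 11) + 12/7 = [(z - 8)·7 − (-12)·(z + 11)] / [7·(z + 11)] = 19(z + 4) / (7(z + 11)).
So |(z - 8)/(z + 11) + 12/7| = 19|z + 4| / (7·|z + 11|).
Require δ ≤ 7/2, so |z + 11| ≥ |7| − |z + 4| > 7 − 7/2 = 7/2.
Hence |(z - 8)/(z + 11) + 12/7| < 19|z + 4|/(7·(7/2)) = (38/49)|z + 4|, which is < ε once |z + 4| < (49/38)ε.
Take δ = min(7/2, (49/38)ε). Then 0 < |z + 4| < δ forces both bounds, so |(z - 8)/(z + 11) + 12/7| < ε.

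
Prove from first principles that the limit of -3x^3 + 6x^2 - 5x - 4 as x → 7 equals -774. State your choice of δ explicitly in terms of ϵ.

Fix ϵ > 0. We want δ > 0 such that 0 < |x − 7| < δ implies |(-3x^3 + 6x^2 - 5x - 4) + 774| < ϵ.
(-3x^3 + 6x^2 - 5x - 4) + 774 = -3x^3 + 6x^2 - 5x + 770 = (x − 7)(-3x^2 - 15x - 110).
So |(-3x^3 + 6x^2 - 5x - 4) + 774| = |x − 7|·|-3x^2 - 15x - 110|.
Require δ ≤ 1. Then |x − 7| < 1 gives |x| < 8, and by the triangle inequality |-3x^2 - 15x - 110| ≤ 3·8^2 + 15·8 + 110 = 422.
Hence |(-3x^3 + 6x^2 - 5x - 4) + 774| ≤ 422|x − 7| < ϵ provided |x − 7| < ϵ/422.
Choosing δ = min(1, ϵ/422) ensures both conditions, hence |(-3x^3 + 6x^2 - 5x - 4) + 774| < ϵ.

δ = min(1, ϵ/422)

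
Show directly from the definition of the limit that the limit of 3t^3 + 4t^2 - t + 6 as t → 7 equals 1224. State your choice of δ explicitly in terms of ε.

δ = min(2, ε/642)

Suppose ε > 0. We want δ > 0 such that 0 < |t − 7| < δ implies |(3t^3 + 4t^2 - t + 6) − 1224| < ε.
(3t^3 + 4t^2 - t + 6) − 1224 = 3t^3 + 4t^2 - t - 1218 = (t − 7)(3t^2 + 25t + 174).
So |(3t^3 + 4t^2 - t + 6) − 1224| = |t − 7|·|3t^2 + 25t + 174|.
Assume first that |t − 7| < 2, so |t| < 9. Then |3t^2 + 25t + 174| ≤ 3·9^2 + 25·9 + 174 = 642.
Hence |(3t^3 + 4t^2 - t + 6) − 1224| ≤ 642|t − 7| < ε provided |t − 7| < ε/642.
Take δ = min(2, ε/642). Then 0 < |t − 7| < δ gives both |t − 7| < 2 and |t − 7| < ε/642, so |(3t^3 + 4t^2 - t + 6) − 1224| < ε.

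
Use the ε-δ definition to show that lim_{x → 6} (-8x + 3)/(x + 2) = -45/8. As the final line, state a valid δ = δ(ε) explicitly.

Let ε > 0. We want δ > 0 with 0 < |x − 6| < δ ⇒ |(-8x + 3)/(x + 2) + 45/8| < ε.
Combining over a common denominator, (-8x + 3)/(x + 2) + 45/8 = [(-8x + 3)·8 − (-45)·(x + 2)] / [8·(x + 2)] = -19(x − 6) / (8(x + 2)).
So |(-8x + 3)/(x + 2) + 45/8| = 19|x − 6| / (8·|x + 2|).
Restrict δ ≤ 4. Then |x − 6| < 4 gives |x + 2| = |(x − 6) + 8| ≥ 8 − 4 = 4.
Hence |(-8x + 3)/(x + 2) + 45/8| < 19|x − 6|/(8·4) = (19/32)|x − 6|, which is < ε once |x − 6| < (32/19)ε.
Take δ = min(4, (32/19)ε). Then 0 < |x − 6| < δ forces both bounds, so |(-8x + 3)/(x + 2) + 45/8| < ε.

δ = min(4, (32/19)ε)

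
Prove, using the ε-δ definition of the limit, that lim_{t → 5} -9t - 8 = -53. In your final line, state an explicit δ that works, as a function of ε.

Let ε > 0. We need δ > 0 so that 0 < |t − 5| < δ implies |(-9t - 8) + 53| < ε.
|(-9t - 8) + 53| = |-9t + 45| = 9|t − 5|.
So 9|t − 5| < ε exactly when |t − 5| < ε/9.
Choosing δ = ε/9 gives |(-9t - 8) + 53| = 9|t − 5| < ε whenever |t − 5| < δ.

δ = ε/9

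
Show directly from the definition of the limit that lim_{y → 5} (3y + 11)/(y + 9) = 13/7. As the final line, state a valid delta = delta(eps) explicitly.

delta = min(7, (49/8)eps)

Let eps > 0 be given. We want delta > 0 with 0 < |y − 5| < delta ⇒ |(3y + 11)/(y + 9) − (13/7)| < eps.
Combining over a common denominator, (3y + 11)/(y + 9) − (13/7) = [(3y + 11)·14 − 26·(y + 9)] / [14·(y + 9)] = 16(y − 5) / (14(y + 9)).
So |(3y + 11)/(y + 9) − (13/7)| = 16|y − 5| / (14·|y + 9|).
Require delta ≤ 7, so |y + 9| ≥ |14| − |y − 5| > 14 − 7 = 7.
Hence |(3y + 11)/(y + 9) − (13/7)| < 16|y − 5|/(14·7) = (8/49)|y − 5|, which is < eps once |y − 5| < (49/8)eps.
Take delta = min(7, (49/8)eps). Then 0 < |y − 5| < delta forces both bounds, so |(3y + 11)/(y + 9) − (13/7)| < eps.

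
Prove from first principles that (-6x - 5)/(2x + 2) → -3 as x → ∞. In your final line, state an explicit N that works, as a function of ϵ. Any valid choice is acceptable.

Fix ϵ > 0. We seek N > 0 such that x > N implies |(-6x - 5)/(2x + 2) + 3| < ϵ.
(-6x - 5)/(2x + 2) + 3 = (2(-6x - 5) − (-6)(2x + 2)) / (2(2x + 2)) = 2/(2(2x + 2)).
For x > 0 we have 2x + 2 > 2x, so |(-6x - 5)/(2x + 2) + 3| = 2/(2(2x + 2)) < 2/(2·2x) = (1/2)/x.
Thus |(-6x - 5)/(2x + 2) + 3| < ϵ whenever x > (1/2)/ϵ.
Take N = (1/2)/ϵ. If x > N then |(-6x - 5)/(2x + 2) + 3| < (1/2)/x < ϵ.

N = (1/2)/ϵ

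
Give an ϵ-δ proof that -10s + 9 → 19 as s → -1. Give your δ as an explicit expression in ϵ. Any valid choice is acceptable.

δ = ϵ/10

Let ϵ > 0. We need δ > 0 so that 0 < |s + 1| < δ implies |(-10s + 9) − 19| < ϵ.
|(-10s + 9) − 19| = |-10s - 10| = 10|s + 1|.
Thus it suffices that |s + 1| < ϵ/10.
Choosing δ = ϵ/10 gives |(-10s + 9) − 19| = 10|s + 1| < ϵ whenever |s + 1| < δ.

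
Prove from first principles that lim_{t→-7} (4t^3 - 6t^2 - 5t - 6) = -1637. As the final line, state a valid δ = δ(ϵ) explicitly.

Suppose ϵ > 0. We want δ > 0 such that 0 < |t + 7| < δ implies |(4t^3 - 6t^2 - 5t - 6) + 1637| < ϵ.
(4t^3 - 6t^2 - 5t - 6) + 1637 = 4t^3 - 6t^2 - 5t + 1631 = (t + 7)(4t^2 - 34t + 233).
So |(4t^3 - 6t^2 - 5t - 6) + 1637| = |t + 7|·|4t^2 - 34t + 233|.
Assume first that |t + 7| < 1, so |t| < 8. Then |4t^2 - 34t + 233| ≤ 4·8^2 + 34·8 + 233 = 761.
Hence |(4t^3 - 6t^2 - 5t - 6) + 1637| ≤ 761|t + 7| < ϵ provided |t + 7| < ϵ/761.
Take δ = min(1, ϵ/761). Then 0 < |t + 7| < δ gives both |t + 7| < 1 and |t + 7| < ϵ/761, so |(4t^3 - 6t^2 - 5t - 6) + 1637| < ϵ.

δ = min(1, ϵ/761)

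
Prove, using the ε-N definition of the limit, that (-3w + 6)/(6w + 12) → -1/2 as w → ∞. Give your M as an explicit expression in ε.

M = 2/ε

Suppose ε > 0. We seek M > 0 such that w > M implies |(-3w + 6)/(6w + 12) + 1/2| < ε.
(-3w + 6)/(6w + 12) + 1/2 = (6(-3w + 6) − (-3)(6w + 12)) / (6(6w + 12)) = 72/(6(6w + 12)).
For w > 0 we have 6w + 12 > 6w, so |(-3w + 6)/(6w + 12) + 1/2| = 72/(6(6w + 12)) < 72/(6·6w) = 2/w.
Thus |(-3w + 6)/(6w + 12) + 1/2| < ε whenever w > 2/ε.
Take M = 2/ε. If w > M then |(-3w + 6)/(6w + 12) + 1/2| < 2/w < ε.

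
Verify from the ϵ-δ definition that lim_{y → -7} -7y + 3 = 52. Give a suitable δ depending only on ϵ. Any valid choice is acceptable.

δ = ϵ/7

Let ϵ > 0 be given. We need δ > 0 so that 0 < |y + 7| < δ implies |(-7y + 3) − 52| < ϵ.
|(-7y + 3) − 52| = |-7y - 49| = 7|y + 7|.
So 7|y + 7| < ϵ exactly when |y + 7| < ϵ/7.
Choosing δ = ϵ/7 gives |(-7y + 3) − 52| = 7|y + 7| < ϵ whenever |y + 7| < δ.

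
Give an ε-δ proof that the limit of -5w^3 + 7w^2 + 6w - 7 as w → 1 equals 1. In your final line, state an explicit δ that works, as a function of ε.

Let ε > 0. We want δ > 0 such that 0 < |w − 1| < δ implies |(-5w^3 + 7w^2 + 6w - 7) − 1| < ε.
(-5w^3 + 7w^2 + 6w - 7) − 1 = -5w^3 + 7w^2 + 6w - 8 = (w − 1)(-5w^2 + 2w + 8).
So |(-5w^3 + 7w^2 + 6w - 7) − 1| = |w − 1|·|-5w^2 + 2w + 8|.
Assume first that |w − 1| < 2, so |w| < 3. Then |-5w^2 + 2w + 8| ≤ 5·3^2 + 2·3 + 8 = 59.
Hence |(-5w^3 + 7w^2 + 6w - 7) − 1| ≤ 59|w − 1| < ε provided |w − 1| < ε/59.
Take δ = min(2, ε/59). Then 0 < |w − 1| < δ gives both |w − 1| < 2 and |w − 1| < ε/59, so |(-5w^3 + 7w^2 + 6w - 7) − 1| < ε.

δ = min(2, ε/59)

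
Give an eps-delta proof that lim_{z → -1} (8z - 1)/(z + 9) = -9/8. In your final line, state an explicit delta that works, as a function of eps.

Let eps > 0. We want delta > 0 with 0 < |z + 1| < delta ⇒ |(8z - 1)/(z + 9) + 9/8| < eps.
Combining over a common denominator, (8z - 1)/(z + 9) + 9/8 = [(8z - 1)·8 − (-9)·(z + 9)] / [8·(z + 9)] = 73(z + 1) / (8(z + 9)).
So |(8z - 1)/(z + 9) + 9/8| = 73|z + 1| / (8·|z + 9|).
Restrict delta ≤ 4. Then |z + 1| < 4 gives |z + 9| = |(z + 1) + 8| ≥ 8 − 4 = 4.
Hence |(8z - 1)/(z + 9) + 9/8| < 73|z + 1|/(8·4) = (73/32)|z + 1|, which is < eps once |z + 1| < (32/73)eps.
Take delta = min(4, (32/73)eps). Then 0 < |z + 1| < delta forces both bounds, so |(8z - 1)/(z + 9) + 9/8| < eps.

delta = min(4, (32/73)eps)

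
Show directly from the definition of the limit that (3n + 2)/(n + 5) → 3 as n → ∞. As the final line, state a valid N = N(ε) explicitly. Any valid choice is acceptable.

Suppose ε > 0. For n ≥ 1, |(3n + 2)/(n + 5) − 3| = |-13|/((n + 5)) = 13/((n + 5)).
Since n + 5 ≥ n for n ≥ 1, this is ≤ 13/(n) = 13/n.
So |(3n + 2)/(n + 5) − 3| < ε whenever n > 13/ε.
Take N = 13/ε. If n > N then |(3n + 2)/(n + 5) − 3| ≤ 13/n < ε.

N = 13/ε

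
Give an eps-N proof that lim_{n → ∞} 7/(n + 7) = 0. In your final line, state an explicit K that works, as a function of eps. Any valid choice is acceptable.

K = 7/eps

Let eps > 0 be given. For n ≥ 1, |7/(n + 7) − 0| = 7/(n + 7) ≤ 7/n.
We need 7/n < eps, i.e. n > 7/eps.
Take K = 7/eps. If n > K then |7/(n + 7)| ≤ 7/n < eps.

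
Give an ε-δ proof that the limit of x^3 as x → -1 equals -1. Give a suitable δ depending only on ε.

Let ε > 0 be given. We seek δ > 0 with 0 < |x + 1| < δ ⇒ |x^3 + 1| < ε.
Factor: x^3 + 1 = (x + 1)(x^2 - x + 1), so |x^3 + 1| = |x + 1|·|x^2 - x + 1|.
Impose δ ≤ 1 so that |x| < 2; then |x^2 - x + 1| ≤ 7.
Hence |x^3 + 1| ≤ 7|x + 1|, which is < ε once |x + 1| < ε/7.
Take δ = min(1, ε/7). If 0 < |x + 1| < δ then both bounds hold and |x^3 + 1| ≤ 7|x + 1| < 7·(ε/7) = ε.

δ = min(1, ε/7)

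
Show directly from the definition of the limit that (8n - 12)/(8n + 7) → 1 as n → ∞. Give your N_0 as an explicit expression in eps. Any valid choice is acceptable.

Let eps > 0. For n ≥ 1, |(8n - 12)/(8n + 7) − 1| = |-152|/(8(8n + 7)) = 152/(8(8n + 7)).
Since 8n + 7 ≥ 8n for n ≥ 1, this is ≤ 152/(8·8n) = (19/8)/n.
So |(8n - 12)/(8n + 7) − 1| < eps whenever n > (19/8)/eps.
Take N_0 = (19/8)/eps. If n > N_0 then |(8n - 12)/(8n + 7) − 1| ≤ (19/8)/n < eps.

N_0 = (19/8)/eps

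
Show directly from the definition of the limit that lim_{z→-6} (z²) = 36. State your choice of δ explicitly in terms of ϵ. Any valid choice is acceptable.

Suppose ϵ > 0. We seek δ > 0 with 0 < |z + 6| < δ ⇒ |z² − 36| < ϵ.
Factor: z² − 36 = (z + 6)(z - 6), so |z² − 36| = |z + 6|·|z - 6|.
Impose δ ≤ 2 so that |z| < 8; then |z - 6| ≤ 14.
Hence |z² − 36| ≤ 14|z + 6|, which is < ϵ once |z + 6| < ϵ/14.
Take δ = min(2, ϵ/14). If 0 < |z + 6| < δ then both bounds hold and |z² − 36| ≤ 14|z + 6| < 14·(ϵ/14) = ϵ.

δ = min(2, ϵ/14)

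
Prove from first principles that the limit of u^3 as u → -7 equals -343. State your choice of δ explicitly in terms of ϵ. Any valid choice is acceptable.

Let ϵ > 0. We seek δ > 0 with 0 < |u + 7| < δ ⇒ |u^3 + 343| < ϵ.
Factor: u^3 + 343 = (u + 7)(u^2 - 7u + 49), so |u^3 + 343| = |u + 7|·|u^2 - 7u + 49|.
Impose δ ≤ 1 so that |u| < 8; then |u^2 - 7u + 49| ≤ 169.
Hence |u^3 + 343| ≤ 169|u + 7|, which is < ϵ once |u + 7| < ϵ/169.
Take δ = min(1, ϵ/169). If 0 < |u + 7| < δ then both bounds hold and |u^3 + 343| ≤ 169|u + 7| < 169·(ϵ/169) = ϵ.

δ = min(1, ϵ/169)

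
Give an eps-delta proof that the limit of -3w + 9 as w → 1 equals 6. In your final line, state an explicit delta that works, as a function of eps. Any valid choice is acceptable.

delta = eps/3

Fix eps > 0. We need delta > 0 so that 0 < |w − 1| < delta implies |(-3w + 9) − 6| < eps.
Since (-3w + 9) − 6 = -3(w − 1), we have |(-3w + 9) − 6| = 3|w − 1|.
Thus it suffices that |w − 1| < eps/3.
Choosing delta = eps/3 gives |(-3w + 9) − 6| = 3|w − 1| < eps whenever |w − 1| < delta.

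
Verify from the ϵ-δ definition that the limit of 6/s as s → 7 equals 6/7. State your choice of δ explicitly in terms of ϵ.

Let ϵ > 0 be given. We seek δ > 0 such that 0 < |s − 7| < δ implies |6/s − (6/7)| < ϵ.
|6/s − (6/7)| = 6·|7 − s|/(7·|s|) = 6|s − 7|/(7|s|).
Require δ ≤ 7/2 so that |s| > 7 − 7/2 = 7/2, hence 7|s| > 49/2.
Then |6/s − (6/7)| < 6|s − 7|/(49/2), which is < ϵ when |s − 7| < (49/12)ϵ.
Take δ = min(7/2, (49/12)ϵ). Then 0 < |s − 7| < δ gives both |s − 7| < 7/2 and |s − 7| < (49/12)ϵ, so |6/s − (6/7)| < ϵ.

δ = min(7/2, (49/12)ϵ)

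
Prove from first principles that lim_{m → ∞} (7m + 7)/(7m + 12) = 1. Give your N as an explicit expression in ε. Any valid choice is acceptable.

Let ε > 0 be given. For m ≥ 1, |(7m + 7)/(7m + 12) − 1| = |-35|/(7(7m + 12)) = 35/(7(7m + 12)).
Since 7m + 12 ≥ 7m for m ≥ 1, this is ≤ 35/(7·7m) = (5/7)/m.
So |(7m + 7)/(7m + 12) − 1| < ε whenever m > (5/7)/ε.
Take N = (5/7)/ε. If m > N then |(7m + 7)/(7m + 12) − 1| ≤ (5/7)/m < ε.

N = (5/7)/ε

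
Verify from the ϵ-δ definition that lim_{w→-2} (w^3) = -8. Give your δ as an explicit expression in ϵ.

Suppose ϵ > 0. We seek δ > 0 with 0 < |w + 2| < δ ⇒ |w^3 + 8| < ϵ.
Factor: w^3 + 8 = (w + 2)(w^2 - 2w + 4), so |w^3 + 8| = |w + 2|·|w^2 - 2w + 4|.
Impose δ ≤ 1 so that |w| < 3; then |w^2 - 2w + 4| ≤ 19.
Hence |w^3 + 8| ≤ 19|w + 2|, which is < ϵ once |w + 2| < ϵ/19.
Take δ = min(1, ϵ/19). If 0 < |w + 2| < δ then both bounds hold and |w^3 + 8| ≤ 19|w + 2| < 19·(ϵ/19) = ϵ.

δ = min(1, ϵ/19)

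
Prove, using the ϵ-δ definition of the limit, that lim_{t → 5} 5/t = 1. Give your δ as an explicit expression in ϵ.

Fix ϵ > 0. We seek δ > 0 such that 0 < |t − 5| < δ implies |5/t − 1| < ϵ.
|5/t − 1| = 5·|5 − t|/(5·|t|) = 5|t − 5|/(5|t|).
Require δ ≤ 5/2 so that |t| > 5 − 5/2 = 5/2, hence 5|t| > 25/2.
Then |5/t − 1| < 5|t − 5|/(25/2), which is < ϵ when |t − 5| < (5/2)ϵ.
Take δ = min(5/2, (5/2)ϵ). Then 0 < |t − 5| < δ gives both |t − 5| < 5/2 and |t − 5| < (5/2)ϵ, so |5/t − 1| < ϵ.

δ = min(5/2, (5/2)ϵ)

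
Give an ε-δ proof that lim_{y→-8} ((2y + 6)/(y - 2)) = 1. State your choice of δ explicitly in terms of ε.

δ = min(5, 5ε)

Fix ε > 0. We want δ > 0 with 0 < |y + 8| < δ ⇒ |(2y + 6)/(y - 2) − 1| < ε.
Combining over a common denominator, (2y + 6)/(y - 2) − 1 = [(2y + 6)·(-10) − (-10)·(y - 2)] / [(-10)·(y - 2)] = -10(y + 8) / ((-10)(y - 2)).
So |(2y + 6)/(y - 2) − 1| = 10|y + 8| / (10·|y − 2|).
Restrict δ ≤ 5. Then |y + 8| < 5 gives |y − 2| = |(y + 8) + (-10)| ≥ 10 − 5 = 5.
Hence |(2y + 6)/(y - 2) − 1| < 10|y + 8|/(10·5) = (1/5)|y + 8|, which is < ε once |y + 8| < 5ε.
Take δ = min(5, 5ε). Then 0 < |y + 8| < δ forces both bounds, so |(2y + 6)/(y - 2) − 1| < ε.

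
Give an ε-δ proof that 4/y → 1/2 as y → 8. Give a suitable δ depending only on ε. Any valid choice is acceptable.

Fix ε > 0. We seek δ > 0 such that 0 < |y − 8| < δ implies |4/y − (1/2)| < ε.
|4/y − (1/2)| = 4·|8 − y|/(8·|y|) = 4|y − 8|/(8|y|).
Restrict δ ≤ 4. Then |y − 8| < 4 gives |y| > 4, so 8|y| > 32.
Then |4/y − (1/2)| < 4|y − 8|/32, which is < ε when |y − 8| < 8ε.
Take δ = min(4, 8ε). Then 0 < |y − 8| < δ gives both |y − 8| < 4 and |y − 8| < 8ε, so |4/y − (1/2)| < ε.

δ = min(4, 8ε)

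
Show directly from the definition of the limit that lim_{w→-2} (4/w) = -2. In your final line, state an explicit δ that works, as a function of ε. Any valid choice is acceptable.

Suppose ε > 0. We seek δ > 0 such that 0 < |w + 2| < δ implies |4/w + 2| < ε.
|4/w + 2| = 4·|-2 − w|/(2·|w|) = 4|w + 2|/(2|w|).
Restrict δ ≤ 1. Then |w + 2| < 1 gives |w| > 1, so 2|w| > 2.
Then |4/w + 2| < 4|w + 2|/2, which is < ε when |w + 2| < (1/2)ε.
Take δ = min(1, (1/2)ε). Then 0 < |w + 2| < δ gives both |w + 2| < 1 and |w + 2| < (1/2)ε, so |4/w + 2| < ε.

δ = min(1, (1/2)ε)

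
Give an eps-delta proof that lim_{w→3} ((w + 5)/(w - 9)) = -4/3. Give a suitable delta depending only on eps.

delta = min(3, (9/7)eps)

Let eps > 0. We want delta > 0 with 0 < |w − 3| < delta ⇒ |(w + 5)/(w - 9) + 4/3| < eps.
Combining over a common denominator, (w + 5)/(w - 9) + 4/3 = [(w + 5)·(-6) − 8·(w - 9)] / [(-6)·(w - 9)] = -14(w − 3) / ((-6)(w - 9)).
So |(w + 5)/(w - 9) + 4/3| = 14|w − 3| / (6·|w − 9|).
Restrict delta ≤ 3. Then |w − 3| < 3 gives |w − 9| = |(w − 3) + (-6)| ≥ 6 − 3 = 3.
Hence |(w + 5)/(w - 9) + 4/3| < 14|w − 3|/(6·3) = (7/9)|w − 3|, which is < eps once |w − 3| < (9/7)eps.
Take delta = min(3, (9/7)eps). Then 0 < |w − 3| < delta forces both bounds, so |(w + 5)/(w - 9) + 4/3| < eps.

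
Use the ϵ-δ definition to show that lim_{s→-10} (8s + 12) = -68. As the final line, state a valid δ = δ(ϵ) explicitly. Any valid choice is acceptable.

δ = ϵ/8

Let ϵ > 0 be given. We need δ > 0 so that 0 < |s + 10| < δ implies |(8s + 12) + 68| < ϵ.
|(8s + 12) + 68| = |8s + 80| = 8|s + 10|.
Thus it suffices that |s + 10| < ϵ/8.
Take δ = ϵ/8. If 0 < |s + 10| < δ then |(8s + 12) + 68| = 8|s + 10| < 8·(ϵ/8) = ϵ.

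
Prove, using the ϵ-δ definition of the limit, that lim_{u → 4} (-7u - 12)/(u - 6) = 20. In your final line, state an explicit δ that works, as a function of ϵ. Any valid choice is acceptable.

Suppose ϵ > 0. We want δ > 0 with 0 < |u − 4| < δ ⇒ |(-7u - 12)/(u - 6) − 20| < ϵ.
Combining over a common denominator, (-7u - 12)/(u - 6) − 20 = [(-7u - 12)·(-2) − (-40)·(u - 6)] / [(-2)·(u - 6)] = 54(u − 4) / ((-2)(u - 6)).
So |(-7u - 12)/(u - 6) − 20| = 54|u − 4| / (2·|u − 6|).
Restrict δ ≤ 1. Then |u − 4| < 1 gives |u − 6| = |(u − 4) + (-2)| ≥ 2 − 1 = 1.
Hence |(-7u - 12)/(u - 6) − 20| < 54|u − 4|/(2·1) = 27|u − 4|, which is < ϵ once |u − 4| < (1/27)ϵ.
Take δ = min(1, (1/27)ϵ). Then 0 < |u − 4| < δ forces both bounds, so |(-7u - 12)/(u - 6) − 20| < ϵ.

δ = min(1, (1/27)ϵ)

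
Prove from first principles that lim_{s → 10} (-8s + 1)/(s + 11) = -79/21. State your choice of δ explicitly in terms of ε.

Let ε > 0 be given. We want δ > 0 with 0 < |s − 10| < δ ⇒ |(-8s + 1)/(s + 11) + 79/21| < ε.
Combining over a common denominator, (-8s + 1)/(s + 11) + 79/21 = [(-8s + 1)·21 − (-79)·(s + 11)] / [21·(s + 11)] = -89(s − 10) / (21(s + 11)).
So |(-8s + 1)/(s + 11) + 79/21| = 89|s − 10| / (21·|s + 11|).
Restrict δ ≤ 21/2. Then |s − 10| < 21/2 gives |s + 11| = |(s − 10) + 21| ≥ 21 − 21/2 = 21/2.
Hence |(-8s + 1)/(s + 11) + 79/21| < 89|s − 10|/(21·(21/2)) = (178/441)|s − 10|, which is < ε once |s − 10| < (441/178)ε.
Take δ = min(21/2, (441/178)ε). Then 0 < |s − 10| < δ forces both bounds, so |(-8s + 1)/(s + 11) + 79/21| < ε.

δ = min(21/2, (441/178)ε)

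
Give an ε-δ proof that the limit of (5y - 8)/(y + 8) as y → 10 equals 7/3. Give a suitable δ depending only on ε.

Suppose ε > 0. We want δ > 0 with 0 < |y − 10| < δ ⇒ |(5y - 8)/(y + 8) − (7/3)| < ε.
Combining over a common denominator, (5y - 8)/(y + 8) − (7/3) = [(5y - 8)·18 − 42·(y + 8)] / [18·(y + 8)] = 48(y − 10) / (18(y + 8)).
So |(5y - 8)/(y + 8) − (7/3)| = 48|y − 10| / (18·|y + 8|).
Require δ ≤ 9, so |y + 8| ≥ |18| − |y − 10| > 18 − 9 = 9.
Hence |(5y - 8)/(y + 8) − (7/3)| < 48|y − 10|/(18·9) = (8/27)|y − 10|, which is < ε once |y − 10| < (27/8)ε.
Take δ = min(9, (27/8)ε). Then 0 < |y − 10| < δ forces both bounds, so |(5y - 8)/(y + 8) − (7/3)| < ε.

δ = min(9, (27/8)ε)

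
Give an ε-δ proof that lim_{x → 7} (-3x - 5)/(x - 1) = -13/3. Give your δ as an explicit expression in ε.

δ = min(3, (9/4)ε)

Fix ε > 0. We want δ > 0 with 0 < |x − 7| < δ ⇒ |(-3x - 5)/(x - 1) + 13/3| < ε.
Combining over a common denominator, (-3x - 5)/(x - 1) + 13/3 = [(-3x - 5)·6 − (-26)·(x - 1)] / [6·(x - 1)] = 8(x − 7) / (6(x - 1)).
So |(-3x - 5)/(x - 1) + 13/3| = 8|x − 7| / (6·|x − 1|).
Require δ ≤ 3, so |x − 1| ≥ |6| − |x − 7| > 6 − 3 = 3.
Hence |(-3x - 5)/(x - 1) + 13/3| < 8|x − 7|/(6·3) = (4/9)|x − 7|, which is < ε once |x − 7| < (9/4)ε.
Take δ = min(3, (9/4)ε). Then 0 < |x − 7| < δ forces both bounds, so |(-3x - 5)/(x - 1) + 13/3| < ε.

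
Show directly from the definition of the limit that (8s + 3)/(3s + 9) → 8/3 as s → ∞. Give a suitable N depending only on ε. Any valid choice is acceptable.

Fix ε > 0. We seek N > 0 such that s > N implies |(8s + 3)/(3s + 9) − (8/3)| < ε.
(8s + 3)/(3s + 9) − (8/3) = (3(8s + 3) − 8(3s + 9)) / (3(3s + 9)) = -63/(3(3s + 9)).
For s > 0 we have 3s + 9 > 3s, so |(8s + 3)/(3s + 9) − (8/3)| = 63/(3(3s + 9)) < 63/(3·3s) = 7/s.
Thus |(8s + 3)/(3s + 9) − (8/3)| < ε whenever s > 7/ε.
Take N = 7/ε. If s > N then |(8s + 3)/(3s + 9) − (8/3)| < 7/s < ε.

N = 7/ε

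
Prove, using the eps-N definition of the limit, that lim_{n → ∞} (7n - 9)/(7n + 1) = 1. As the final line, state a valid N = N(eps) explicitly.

Suppose eps > 0. For n ≥ 1, |(7n - 9)/(7n + 1) − 1| = |-70|/(7(7n + 1)) = 70/(7(7n + 1)).
Since 7n + 1 ≥ 7n for n ≥ 1, this is ≤ 70/(7·7n) = (10/7)/n.
So |(7n - 9)/(7n + 1) − 1| < eps whenever n > (10/7)/eps.
Take N = (10/7)/eps. If n > N then |(7n - 9)/(7n + 1) − 1| ≤ (10/7)/n < eps.

N = (10/7)/eps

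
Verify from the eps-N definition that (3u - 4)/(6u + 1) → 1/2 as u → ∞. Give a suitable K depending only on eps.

K = (3/4)/eps

Fix eps > 0. We seek K > 0 such that u > K implies |(3u - 4)/(6u + 1) − (1/2)| < eps.
(3u - 4)/(6u + 1) − (1/2) = (6(3u - 4) − 3(6u + 1)) / (6(6u + 1)) = -27/(6(6u + 1)).
For u > 0 we have 6u + 1 > 6u, so |(3u - 4)/(6u + 1) − (1/2)| = 27/(6(6u + 1)) < 27/(6·6u) = (3/4)/u.
Thus |(3u - 4)/(6u + 1) − (1/2)| < eps whenever u > (3/4)/eps.
Take K = (3/4)/eps. If u > K then |(3u - 4)/(6u + 1) − (1/2)| < (3/4)/u < eps.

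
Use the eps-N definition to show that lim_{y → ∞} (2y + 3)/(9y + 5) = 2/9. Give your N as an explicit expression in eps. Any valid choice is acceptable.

Suppose eps > 0. We seek N > 0 such that y > N implies |(2y + 3)/(9y + 5) − (2/9)| < eps.
(2y + 3)/(9y + 5) − (2/9) = (9(2y + 3) − 2(9y + 5)) / (9(9y + 5)) = 17/(9(9y + 5)).
For y > 0 we have 9y + 5 > 9y, so |(2y + 3)/(9y + 5) − (2/9)| = 17/(9(9y + 5)) < 17/(9·9y) = (17/81)/y.
Thus |(2y + 3)/(9y + 5) − (2/9)| < eps whenever y > (17/81)/eps.
Take N = (17/81)/eps. If y > N then |(2y + 3)/(9y + 5) − (2/9)| < (17/81)/y < eps.

N = (17/81)/eps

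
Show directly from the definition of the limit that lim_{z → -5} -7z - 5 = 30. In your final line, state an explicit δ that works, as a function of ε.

δ = ε/7

Fix ε > 0. We need δ > 0 so that 0 < |z + 5| < δ implies |(-7z - 5) − 30| < ε.
Since (-7z - 5) − 30 = -7(z + 5), we have |(-7z - 5) − 30| = 7|z + 5|.
So 7|z + 5| < ε exactly when |z + 5| < ε/7.
Choosing δ = ε/7 gives |(-7z - 5) − 30| = 7|z + 5| < ε whenever |z + 5| < δ.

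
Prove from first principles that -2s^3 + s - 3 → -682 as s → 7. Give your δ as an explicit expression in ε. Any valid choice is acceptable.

Fix ε > 0. We want δ > 0 such that 0 < |s − 7| < δ implies |(-2s^3 + s - 3) + 682| < ε.
(-2s^3 + s - 3) + 682 = -2s^3 + s + 679 = (s − 7)(-2s^2 - 14s - 97).
So |(-2s^3 + s - 3) + 682| = |s − 7|·|-2s^2 - 14s - 97|.
Assume first that |s − 7| < 1, so |s| < 8. Then |-2s^2 - 14s - 97| ≤ 2·8^2 + 14·8 + 97 = 337.
Hence |(-2s^3 + s - 3) + 682| ≤ 337|s − 7| < ε provided |s − 7| < ε/337.
Choosing δ = min(1, ε/337) ensures both conditions, hence |(-2s^3 + s - 3) + 682| < ε.

δ = min(1, ε/337)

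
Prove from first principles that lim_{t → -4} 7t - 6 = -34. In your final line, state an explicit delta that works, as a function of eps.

Fix eps > 0. We need delta > 0 so that 0 < |t + 4| < delta implies |(7t - 6) + 34| < eps.
Since (7t - 6) + 34 = 7(t + 4), we have |(7t - 6) + 34| = 7|t + 4|.
So 7|t + 4| < eps exactly when |t + 4| < eps/7.
Choosing delta = eps/7 gives |(7t - 6) + 34| = 7|t + 4| < eps whenever |t + 4| < delta.

delta = eps/7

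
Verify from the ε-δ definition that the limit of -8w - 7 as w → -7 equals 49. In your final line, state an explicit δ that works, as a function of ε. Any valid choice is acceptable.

δ = ε/8

Let ε > 0 be given. We need δ > 0 so that 0 < |w + 7| < δ implies |(-8w - 7) − 49| < ε.
|(-8w - 7) − 49| = |-8w - 56| = 8|w + 7|.
So 8|w + 7| < ε exactly when |w + 7| < ε/8.
Choosing δ = ε/8 gives |(-8w - 7) − 49| = 8|w + 7| < ε whenever |w + 7| < δ.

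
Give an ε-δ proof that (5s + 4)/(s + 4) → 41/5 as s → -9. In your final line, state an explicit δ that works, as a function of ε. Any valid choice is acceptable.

δ = min(5/2, (25/32)ε)

Let ε > 0. We want δ > 0 with 0 < |s + 9| < δ ⇒ |(5s + 4)/(s + 4) − (41/5)| < ε.
Combining over a common denominator, (5s + 4)/(s + 4) − (41/5) = [(5s + 4)·(-5) − (-41)·(s + 4)] / [(-5)·(s + 4)] = 16(s + 9) / ((-5)(s + 4)).
So |(5s + 4)/(s + 4) − (41/5)| = 16|s + 9| / (5·|s + 4|).
Require δ ≤ 5/2, so |s + 4| ≥ |-5| − |s + 9| > 5 − 5/2 = 5/2.
Hence |(5s + 4)/(s + 4) − (41/5)| < 16|s + 9|/(5·(5/2)) = (32/25)|s + 9|, which is < ε once |s + 9| < (25/32)ε.
Take δ = min(5/2, (25/32)ε). Then 0 < |s + 9| < δ forces both bounds, so |(5s + 4)/(s + 4) − (41/5)| < ε.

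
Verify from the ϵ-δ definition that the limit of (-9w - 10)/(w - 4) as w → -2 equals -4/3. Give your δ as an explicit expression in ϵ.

Suppose ϵ > 0. We want δ > 0 with 0 < |w + 2| < δ ⇒ |(-9w - 10)/(w - 4) + 4/3| < ϵ.
Combining over a common denominator, (-9w - 10)/(w - 4) + 4/3 = [(-9w - 10)·(-6) − 8·(w - 4)] / [(-6)·(w - 4)] = 46(w + 2) / ((-6)(w - 4)).
So |(-9w - 10)/(w - 4) + 4/3| = 46|w + 2| / (6·|w − 4|).
Restrict δ ≤ 3. Then |w + 2| < 3 gives |w − 4| = |(w + 2) + (-6)| ≥ 6 − 3 = 3.
Hence |(-9w - 10)/(w - 4) + 4/3| < 46|w + 2|/(6·3) = (23/9)|w + 2|, which is < ϵ once |w + 2| < (9/23)ϵ.
Take δ = min(3, (9/23)ϵ). Then 0 < |w + 2| < δ forces both bounds, so |(-9w - 10)/(w - 4) + 4/3| < ϵ.

δ = min(3, (9/23)ϵ)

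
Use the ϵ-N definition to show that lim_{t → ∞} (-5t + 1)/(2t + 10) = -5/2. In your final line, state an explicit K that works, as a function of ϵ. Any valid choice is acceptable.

Fix ϵ > 0. We seek K > 0 such that t > K implies |(-5t + 1)/(2t + 10) + 5/2| < ϵ.
(-5t + 1)/(2t + 10) + 5/2 = (2(-5t + 1) − (-5)(2t + 10)) / (2(2t + 10)) = 52/(2(2t + 10)).
For t > 0 we have 2t + 10 > 2t, so |(-5t + 1)/(2t + 10) + 5/2| = 52/(2(2t + 10)) < 52/(2·2t) = 13/t.
Thus |(-5t + 1)/(2t + 10) + 5/2| < ϵ whenever t > 13/ϵ.
Take K = 13/ϵ. If t > K then |(-5t + 1)/(2t + 10) + 5/2| < 13/t < ϵ.

K = 13/ϵ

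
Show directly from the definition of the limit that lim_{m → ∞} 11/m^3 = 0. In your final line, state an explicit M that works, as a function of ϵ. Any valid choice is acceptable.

M = (11/ϵ)^{1/3}

Let ϵ > 0 be given. For m ≥ 1, |11/m^3 − 0| = 11/m^3.
11/m^3 < ϵ ⇔ m^3 > 11/ϵ ⇔ m > (11/ϵ)^{1/3}.
Take M = (11/ϵ)^{1/3}. Then m > M implies 11/m^3 < ϵ.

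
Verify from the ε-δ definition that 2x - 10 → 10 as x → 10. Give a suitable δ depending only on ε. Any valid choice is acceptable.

δ = ε/2

Let ε > 0. We need δ > 0 so that 0 < |x − 10| < δ implies |(2x - 10) − 10| < ε.
Since (2x - 10) − 10 = 2(x − 10), we have |(2x - 10) − 10| = 2|x − 10|.
Thus it suffices that |x − 10| < ε/2.
Take δ = ε/2. If 0 < |x − 10| < δ then |(2x - 10) − 10| = 2|x − 10| < 2·(ε/2) = ε.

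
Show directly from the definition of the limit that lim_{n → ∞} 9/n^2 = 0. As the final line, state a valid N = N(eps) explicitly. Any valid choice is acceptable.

Suppose eps > 0. For n ≥ 1, |9/n^2 − 0| = 9/n^2.
9/n^2 < eps ⇔ n^2 > 9/eps ⇔ n > (9/eps)^{1/2}.
Take N = (9/eps)^{1/2}. Then n > N implies 9/n^2 < eps.

N = (9/eps)^{1/2}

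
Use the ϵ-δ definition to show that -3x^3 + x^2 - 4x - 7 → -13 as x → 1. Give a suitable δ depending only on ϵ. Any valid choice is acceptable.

Suppose ϵ > 0. We want δ > 0 such that 0 < |x − 1| < δ implies |(-3x^3 + x^2 - 4x - 7) + 13| < ϵ.
(-3x^3 + x^2 - 4x - 7) + 13 = -3x^3 + x^2 - 4x + 6 = (x − 1)(-3x^2 - 2x - 6).
So |(-3x^3 + x^2 - 4x - 7) + 13| = |x − 1|·|-3x^2 - 2x - 6|.
Require δ ≤ 1. Then |x − 1| < 1 gives |x| < 2, and by the triangle inequality |-3x^2 - 2x - 6| ≤ 3·2^2 + 2·2 + 6 = 22.
Hence |(-3x^3 + x^2 - 4x - 7) + 13| ≤ 22|x − 1| < ϵ provided |x − 1| < ϵ/22.
Choosing δ = min(1, ϵ/22) ensures both conditions, hence |(-3x^3 + x^2 - 4x - 7) + 13| < ϵ.

δ = min(1, ϵ/22)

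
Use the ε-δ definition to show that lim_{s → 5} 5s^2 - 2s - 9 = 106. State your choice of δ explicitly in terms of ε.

δ = min(1, ε/53)

Suppose ε > 0. We want δ > 0 such that 0 < |s − 5| < δ implies |(5s^2 - 2s - 9) − 106| < ε.
(5s^2 - 2s - 9) − 106 = 5s^2 - 2s - 115 = (s − 5)(5s + 23).
So |(5s^2 - 2s - 9) − 106| = |s − 5|·|5s + 23|.
Assume first that |s − 5| < 1, so |s| < 6. Then |5s + 23| ≤ 5·6 + 23 = 53.
Hence |(5s^2 - 2s - 9) − 106| ≤ 53|s − 5| < ε provided |s − 5| < ε/53.
Choosing δ = min(1, ε/53) ensures both conditions, hence |(5s^2 - 2s - 9) − 106| < ε.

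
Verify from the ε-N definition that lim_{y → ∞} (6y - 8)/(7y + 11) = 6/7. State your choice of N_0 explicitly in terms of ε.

N_0 = (122/49)/ε

Fix ε > 0. We seek N_0 > 0 such that y > N_0 implies |(6y - 8)/(7y + 11) − (6/7)| < ε.
(6y - 8)/(7y + 11) − (6/7) = (7(6y - 8) − 6(7y + 11)) / (7(7y + 11)) = -122/(7(7y + 11)).
For y > 0 we have 7y + 11 > 7y, so |(6y - 8)/(7y + 11) − (6/7)| = 122/(7(7y + 11)) < 122/(7·7y) = (122/49)/y.
Thus |(6y - 8)/(7y + 11) − (6/7)| < ε whenever y > (122/49)/ε.
Take N_0 = (122/49)/ε. If y > N_0 then |(6y - 8)/(7y + 11) − (6/7)| < (122/49)/y < ε.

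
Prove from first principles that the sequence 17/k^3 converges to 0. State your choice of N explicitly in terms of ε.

N = (17/ε)^{1/3}

Fix ε > 0. For k ≥ 1, |17/k^3 − 0| = 17/k^3.
17/k^3 < ε ⇔ k^3 > 17/ε ⇔ k > (17/ε)^{1/3}.
Take N = (17/ε)^{1/3}. Then k > N implies 17/k^3 < ε.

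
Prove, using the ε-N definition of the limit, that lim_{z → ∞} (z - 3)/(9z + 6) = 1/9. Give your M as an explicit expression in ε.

M = (11/27)/ε

Suppose ε > 0. We seek M > 0 such that z > M implies |(z - 3)/(9z + 6) − (1/9)| < ε.
(z - 3)/(9z + 6) − (1/9) = (9(z - 3) − (9z + 6)) / (9(9z + 6)) = -33/(9(9z + 6)).
For z > 0 we have 9z + 6 > 9z, so |(z - 3)/(9z + 6) − (1/9)| = 33/(9(9z + 6)) < 33/(9·9z) = (11/27)/z.
Thus |(z - 3)/(9z + 6) − (1/9)| < ε whenever z > (11/27)/ε.
Take M = (11/27)/ε. If z > M then |(z - 3)/(9z + 6) − (1/9)| < (11/27)/z < ε.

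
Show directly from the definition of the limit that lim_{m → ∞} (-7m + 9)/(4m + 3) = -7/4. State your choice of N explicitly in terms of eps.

N = (57/16)/eps

Suppose eps > 0. For m ≥ 1, |(-7m + 9)/(4m + 3) + 7/4| = |57|/(4(4m + 3)) = 57/(4(4m + 3)).
Since 4m + 3 ≥ 4m for m ≥ 1, this is ≤ 57/(4·4m) = (57/16)/m.
So |(-7m + 9)/(4m + 3) + 7/4| < eps whenever m > (57/16)/eps.
Take N = (57/16)/eps. If m > N then |(-7m + 9)/(4m + 3) + 7/4| ≤ (57/16)/m < eps.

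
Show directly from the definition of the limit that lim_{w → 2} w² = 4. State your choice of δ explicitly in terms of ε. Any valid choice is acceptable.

δ = min(1, ε/5)

Fix ε > 0. We seek δ > 0 with 0 < |w − 2| < δ ⇒ |w² − 4| < ε.
Factor: w² − 4 = (w − 2)(w + 2), so |w² − 4| = |w − 2|·|w + 2|.
Impose δ ≤ 1 so that |w| < 3; then |w + 2| ≤ 5.
Hence |w² − 4| ≤ 5|w − 2|, which is < ε once |w − 2| < ε/5.
Take δ = min(1, ε/5). If 0 < |w − 2| < δ then both bounds hold and |w² − 4| ≤ 5|w − 2| < 5·(ε/5) = ε.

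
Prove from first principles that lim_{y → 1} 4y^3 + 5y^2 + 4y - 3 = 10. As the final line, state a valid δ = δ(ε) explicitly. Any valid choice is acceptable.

δ = min(1, ε/47)

Let ε > 0. We want δ > 0 such that 0 < |y − 1| < δ implies |(4y^3 + 5y^2 + 4y - 3) − 10| < ε.
(4y^3 + 5y^2 + 4y - 3) − 10 = 4y^3 + 5y^2 + 4y - 13 = (y − 1)(4y^2 + 9y + 13).
So |(4y^3 + 5y^2 + 4y - 3) − 10| = |y − 1|·|4y^2 + 9y + 13|.
Require δ ≤ 1. Then |y − 1| < 1 gives |y| < 2, and by the triangle inequality |4y^2 + 9y + 13| ≤ 4·2^2 + 9·2 + 13 = 47.
Hence |(4y^3 + 5y^2 + 4y - 3) − 10| ≤ 47|y − 1| < ε provided |y − 1| < ε/47.
Take δ = min(1, ε/47). Then 0 < |y − 1| < δ gives both |y − 1| < 1 and |y − 1| < ε/47, so |(4y^3 + 5y^2 + 4y - 3) − 10| < ε.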